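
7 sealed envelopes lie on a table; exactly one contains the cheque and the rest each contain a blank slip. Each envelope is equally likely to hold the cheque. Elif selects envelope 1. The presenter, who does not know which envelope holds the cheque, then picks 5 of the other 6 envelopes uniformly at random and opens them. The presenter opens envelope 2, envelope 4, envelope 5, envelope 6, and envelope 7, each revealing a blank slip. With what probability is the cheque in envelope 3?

1/2

Because the presenter chose which envelopes to open without knowing where the cheque is, the choice is independent of the prize location. Learning that none of the 5 opened envelopes holds the cheque simply rules out those 5 locations and leaves the remaining 2 envelopes still equally likely by symmetry.
So P(the cheque in envelope 3) = 1/2.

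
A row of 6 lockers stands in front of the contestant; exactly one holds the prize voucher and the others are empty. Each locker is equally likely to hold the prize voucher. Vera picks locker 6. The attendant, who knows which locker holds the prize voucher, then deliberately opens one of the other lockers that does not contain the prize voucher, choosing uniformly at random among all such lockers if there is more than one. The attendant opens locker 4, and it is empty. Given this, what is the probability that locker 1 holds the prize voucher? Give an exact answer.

Consider each possible location of the prize voucher in turn.
If it is in any of lockers 1, 2, 3, and 5 (prior 1/6 each): the attendant has 4 equally likely choices, so probability 1/4; weight (1/6)·(1/4) = 1/24 each.
If it is in locker 4 (prior 1/6): the attendant opened locker 4, so this case is ruled out; weight (1/6)·0 = 0.
If it is in locker 6 (prior 1/6): the attendant has 5 equally likely choices, so probability 1/5; weight (1/6)·(1/5) = 1/30.
The weights sum to 1/5.
So P(the prize voucher in locker 1 | the attendant opened locker 4) = (1/24) / (1/5) = 5/24.

5/24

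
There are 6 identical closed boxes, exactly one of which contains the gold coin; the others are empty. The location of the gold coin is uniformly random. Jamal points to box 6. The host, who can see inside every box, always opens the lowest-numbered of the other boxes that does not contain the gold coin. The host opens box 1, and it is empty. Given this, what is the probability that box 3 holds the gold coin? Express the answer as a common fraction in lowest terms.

1/5

Apply Bayes' rule, conditioning on where the gold coin actually is.
If it is in box 1 (prior 1/6): the host opened box 1, so this case is ruled out; weight (1/6)·0 = 0.
If it is in any of boxes 2, 3, 4, 5, and 6 (prior 1/6 each): box 1 is the lowest-numbered option available, probability 1; weight (1/6)·1 = 1/6 each.
The weights sum to 5/6.
So P(the gold coin in box 3 | the host opened box 1) = (1/6) / (5/6) = 1/5.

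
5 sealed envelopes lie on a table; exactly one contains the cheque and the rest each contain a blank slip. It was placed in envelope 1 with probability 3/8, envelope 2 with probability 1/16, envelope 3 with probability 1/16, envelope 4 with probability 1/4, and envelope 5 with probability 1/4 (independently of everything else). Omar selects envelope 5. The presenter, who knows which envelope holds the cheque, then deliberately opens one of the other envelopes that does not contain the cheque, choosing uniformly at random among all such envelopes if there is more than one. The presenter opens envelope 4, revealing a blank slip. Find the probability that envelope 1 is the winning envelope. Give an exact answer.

Apply Bayes' rule, conditioning on where the cheque actually is.
If it is in envelope 1 (prior 3/8): the presenter has 3 equally likely choices, so probability 1/3; weight (3/8)·(1/3) = 1/8.
If it is in either of envelopes 2 and 3 (prior 1/16 each): the presenter has 3 equally likely choices, so probability 1/3; weight (1/16)·(1/3) = 1/48 each.
If it is in envelope 4 (prior 1/4): the presenter opened envelope 4, so this case is ruled out; weight (1/4)·0 = 0.
If it is in envelope 5 (prior 1/4): the presenter has 4 equally likely choices, so probability 1/4; weight (1/4)·(1/4) = 1/16.
The weights sum to 11/48.
So P(the cheque in envelope 1 | the presenter opened envelope 4) = (1/8) / (11/48) = 6/11.

6/11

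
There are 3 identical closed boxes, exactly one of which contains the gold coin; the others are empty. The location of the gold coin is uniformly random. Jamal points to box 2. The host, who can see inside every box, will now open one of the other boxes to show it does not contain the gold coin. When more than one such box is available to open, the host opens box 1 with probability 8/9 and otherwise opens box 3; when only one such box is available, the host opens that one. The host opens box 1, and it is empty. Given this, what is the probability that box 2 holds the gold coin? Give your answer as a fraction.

Condition on the true location of the gold coin.
If it is in box 1 (prior 1/3): the host opened box 1, so this case is ruled out; weight (1/3)·0 = 0.
If it is in box 2 (prior 1/3): box 1 is available, opened with probability 8/9; weight (1/3)·(8/9) = 8/27.
If it is in box 3 (prior 1/3): only box 1 is available, probability 1; weight (1/3)·1 = 1/3.
The weights sum to 17/27.
So P(the gold coin in box 2 | the host opened box 1) = (8/27) / (17/27) = 8/17.

8/17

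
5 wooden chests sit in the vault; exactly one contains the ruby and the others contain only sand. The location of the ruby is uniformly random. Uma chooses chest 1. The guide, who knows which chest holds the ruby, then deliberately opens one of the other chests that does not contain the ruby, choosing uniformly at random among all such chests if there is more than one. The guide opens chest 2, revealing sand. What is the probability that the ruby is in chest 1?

Apply Bayes' rule, conditioning on where the ruby actually is.
If it is in chest 1 (prior 1/5): the guide has 4 equally likely choices, so probability 1/4; weight (1/5)·(1/4) = 1/20.
If it is in chest 2 (prior 1/5): the guide opened chest 2, so this case is ruled out; weight (1/5)·0 = 0.
If it is in any of chests 3, 4, and 5 (prior 1/5 each): the guide has 3 equally likely choices, so probability 1/3; weight (1/5)·(1/3) = 1/15 each.
The weights sum to 1/4.
So P(the ruby in chest 1 | the guide opened chest 2) = (1/20) / (1/4) = 1/5.

1/5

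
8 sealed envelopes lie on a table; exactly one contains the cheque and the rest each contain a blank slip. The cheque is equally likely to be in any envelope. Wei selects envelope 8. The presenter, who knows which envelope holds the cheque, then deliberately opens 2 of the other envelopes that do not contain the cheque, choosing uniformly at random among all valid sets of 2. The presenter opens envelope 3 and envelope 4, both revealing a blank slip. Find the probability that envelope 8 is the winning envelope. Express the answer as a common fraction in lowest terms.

1/8

Condition on the true location of the cheque.
If it is in any of envelopes 1, 2, 5, 6, and 7 (prior 1/8 each): the presenter has 15 equally likely choices, so probability 1/15; weight (1/8)·(1/15) = 1/120 each.
If it is in either of envelopes 3 and 4 (prior 1/8 each): that envelope was opened and seen not to hold the prize — ruled out; weight (1/8)·0 = 0 each.
If it is in envelope 8 (prior 1/8): the presenter has 21 equally likely choices, so probability 1/21; weight (1/8)·(1/21) = 1/168.
The weights sum to 1/21.
So P(the cheque in envelope 8 | the presenter opened envelope 3 and envelope 4) = (1/168) / (1/21) = 1/8.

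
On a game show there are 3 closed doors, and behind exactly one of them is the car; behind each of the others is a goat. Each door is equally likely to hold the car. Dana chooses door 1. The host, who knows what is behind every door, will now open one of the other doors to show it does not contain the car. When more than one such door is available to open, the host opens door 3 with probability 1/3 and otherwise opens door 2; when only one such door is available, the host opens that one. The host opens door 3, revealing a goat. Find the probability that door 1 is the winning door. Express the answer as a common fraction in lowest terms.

Consider each possible location of the car in turn.
If it is behind door 1 (prior 1/3): door 3 is available, opened with probability 1/3; weight (1/3)·(1/3) = 1/9.
If it is behind door 2 (prior 1/3): only door 3 is available, probability 1; weight (1/3)·1 = 1/3.
If it is behind door 3 (prior 1/3): the host opened door 3, so this case is ruled out; weight (1/3)·0 = 0.
The weights sum to 4/9.
So P(the car behind door 1 | the host opened door 3) = (1/9) / (4/9) = 1/4.

1/4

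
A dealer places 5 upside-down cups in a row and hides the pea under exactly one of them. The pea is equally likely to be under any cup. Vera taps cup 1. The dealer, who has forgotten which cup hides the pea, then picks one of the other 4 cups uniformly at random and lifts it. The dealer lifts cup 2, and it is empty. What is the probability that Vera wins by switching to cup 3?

Condition on the true location of the pea.
If it is under any of cups 1, 3, 4, and 5 (prior 1/5 each): the dealer picks cup 2 with probability 1/4 regardless, and it is not the prize; weight (1/5)·(1/4) = 1/20 each.
If it is under cup 2 (prior 1/5): the dealer opened cup 2, so this case is ruled out; weight (1/5)·0 = 0.
The weights sum to 1/5.
So P(the pea under cup 3 | the dealer opened cup 2) = (1/20) / (1/5) = 1/4.

1/4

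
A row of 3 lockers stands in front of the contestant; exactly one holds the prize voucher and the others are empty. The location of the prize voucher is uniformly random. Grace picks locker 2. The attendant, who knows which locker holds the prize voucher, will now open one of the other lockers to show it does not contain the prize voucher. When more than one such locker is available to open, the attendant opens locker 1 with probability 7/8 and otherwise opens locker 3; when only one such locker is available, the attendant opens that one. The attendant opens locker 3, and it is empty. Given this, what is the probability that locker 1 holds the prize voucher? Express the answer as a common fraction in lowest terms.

8/9

Apply Bayes' rule, conditioning on where the prize voucher actually is.
If it is in locker 1 (prior 1/3): only locker 3 is available, probability 1; weight (1/3)·1 = 1/3.
If it is in locker 2 (prior 1/3): locker 1 is available but not opened, probability 1/8; weight (1/3)·(1/8) = 1/24.
If it is in locker 3 (prior 1/3): the attendant opened locker 3, so this case is ruled out; weight (1/3)·0 = 0.
The weights sum to 3/8.
So P(the prize voucher in locker 1 | the attendant opened locker 3) = (1/3) / (3/8) = 8/9.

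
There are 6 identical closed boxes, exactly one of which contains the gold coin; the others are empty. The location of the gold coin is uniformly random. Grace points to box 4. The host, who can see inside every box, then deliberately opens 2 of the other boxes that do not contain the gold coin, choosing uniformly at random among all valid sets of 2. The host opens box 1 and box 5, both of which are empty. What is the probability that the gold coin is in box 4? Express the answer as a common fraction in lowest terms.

Condition on the true location of the gold coin.
If it is in either of boxes 1 and 5 (prior 1/6 each): that box was opened and seen not to hold the prize — ruled out; weight (1/6)·0 = 0 each.
If it is in any of boxes 2, 3, and 6 (prior 1/6 each): the host has 6 equally likely choices, so probability 1/6; weight (1/6)·(1/6) = 1/36 each.
If it is in box 4 (prior 1/6): the host has 10 equally likely choices, so probability 1/10; weight (1/6)·(1/10) = 1/60.
The weights sum to 1/10.
So P(the gold coin in box 4 | the host opened box 1 and box 5) = (1/60) / (1/10) = 1/6.

1/6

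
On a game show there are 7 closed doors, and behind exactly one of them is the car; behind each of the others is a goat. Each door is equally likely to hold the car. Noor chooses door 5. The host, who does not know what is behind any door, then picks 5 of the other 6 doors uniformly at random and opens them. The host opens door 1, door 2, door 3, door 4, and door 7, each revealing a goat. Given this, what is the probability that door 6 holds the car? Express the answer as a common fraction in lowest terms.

Consider each possible location of the car in turn.
If it is behind any of doors 1, 2, 3, 4, and 7 (prior 1/7 each): that door was opened and seen not to hold the prize — ruled out; weight (1/7)·0 = 0 each.
If it is behind either of doors 5 and 6 (prior 1/7 each): the host picks exactly this set with probability 1/6 regardless, and none is the prize; weight (1/7)·(1/6) = 1/42 each.
The weights sum to 1/21.
So P(the car behind door 6 | the host opened door 1, door 2, door 3, door 4, and door 7) = (1/42) / (1/21) = 1/2.

1/2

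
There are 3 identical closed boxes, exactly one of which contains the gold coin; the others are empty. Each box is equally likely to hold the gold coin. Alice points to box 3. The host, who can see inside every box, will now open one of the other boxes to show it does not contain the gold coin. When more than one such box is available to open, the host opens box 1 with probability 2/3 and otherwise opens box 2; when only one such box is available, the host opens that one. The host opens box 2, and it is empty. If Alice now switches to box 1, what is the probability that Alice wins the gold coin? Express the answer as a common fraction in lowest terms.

Condition on the true location of the gold coin.
If it is in box 1 (prior 1/3): only box 2 is available, probability 1; weight (1/3)·1 = 1/3.
If it is in box 2 (prior 1/3): the host opened box 2, so this case is ruled out; weight (1/3)·0 = 0.
If it is in box 3 (prior 1/3): box 1 is available but not opened, probability 1/3; weight (1/3)·(1/3) = 1/9.
The weights sum to 4/9.
So P(the gold coin in box 1 | the host opened box 2) = (1/3) / (4/9) = 3/4.

3/4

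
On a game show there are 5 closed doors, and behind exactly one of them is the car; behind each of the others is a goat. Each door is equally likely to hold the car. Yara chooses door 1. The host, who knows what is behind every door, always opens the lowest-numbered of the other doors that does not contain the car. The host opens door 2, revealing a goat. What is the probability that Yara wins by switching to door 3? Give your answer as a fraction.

Apply Bayes' rule, conditioning on where the car actually is.
If it is behind any of doors 1, 3, 4, and 5 (prior 1/5 each): door 2 is the lowest-numbered option available, probability 1; weight (1/5)·1 = 1/5 each.
If it is behind door 2 (prior 1/5): the host opened door 2, so this case is ruled out; weight (1/5)·0 = 0.
The weights sum to 4/5.
So P(the car behind door 3 | the host opened door 2) = (1/5) / (4/5) = 1/4.

1/4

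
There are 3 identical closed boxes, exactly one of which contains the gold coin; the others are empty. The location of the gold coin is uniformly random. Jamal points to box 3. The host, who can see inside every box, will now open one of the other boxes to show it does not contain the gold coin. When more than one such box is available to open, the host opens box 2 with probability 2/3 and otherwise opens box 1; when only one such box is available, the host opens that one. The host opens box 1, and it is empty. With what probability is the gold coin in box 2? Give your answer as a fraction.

Condition on the true location of the gold coin.
If it is in box 1 (prior 1/3): the host opened box 1, so this case is ruled out; weight (1/3)·0 = 0.
If it is in box 2 (prior 1/3): only box 1 is available, probability 1; weight (1/3)·1 = 1/3.
If it is in box 3 (prior 1/3): box 2 is available but not opened, probability 1/3; weight (1/3)·(1/3) = 1/9.
The weights sum to 4/9.
So P(the gold coin in box 2 | the host opened box 1) = (1/3) / (4/9) = 3/4.

3/4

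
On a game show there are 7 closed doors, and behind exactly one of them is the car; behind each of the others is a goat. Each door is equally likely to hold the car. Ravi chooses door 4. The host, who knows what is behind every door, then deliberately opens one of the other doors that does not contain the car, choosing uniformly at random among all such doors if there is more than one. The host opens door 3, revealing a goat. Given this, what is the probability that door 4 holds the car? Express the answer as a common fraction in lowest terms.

1/7

Condition on the true location of the car.
If it is behind any of doors 1, 2, 5, 6, and 7 (prior 1/7 each): the host has 5 equally likely choices, so probability 1/5; weight (1/7)·(1/5) = 1/35 each.
If it is behind door 3 (prior 1/7): the host opened door 3, so this case is ruled out; weight (1/7)·0 = 0.
If it is behind door 4 (prior 1/7): the host has 6 equally likely choices, so probability 1/6; weight (1/7)·(1/6) = 1/42.
The weights sum to 1/6.
So P(the car behind door 4 | the host opened door 3) = (1/42) / (1/6) = 1/7.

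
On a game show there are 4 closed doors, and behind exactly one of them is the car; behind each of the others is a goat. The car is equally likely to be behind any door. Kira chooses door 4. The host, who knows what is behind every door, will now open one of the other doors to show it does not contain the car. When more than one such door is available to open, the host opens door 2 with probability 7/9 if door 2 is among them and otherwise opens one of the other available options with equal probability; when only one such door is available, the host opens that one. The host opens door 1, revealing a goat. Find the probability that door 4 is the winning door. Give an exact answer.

Condition on the true location of the car.
If it is behind door 1 (prior 1/4): the host opened door 1, so this case is ruled out; weight (1/4)·0 = 0.
If it is behind door 2 (prior 1/4): door 2 holds the prize so is unavailable; the host chooses uniformly among the 2 others, probability 1/2; weight (1/4)·(1/2) = 1/8.
If it is behind door 3 (prior 1/4): door 2 is available but not opened, probability 2/9; weight (1/4)·(2/9) = 1/18.
If it is behind door 4 (prior 1/4): door 2 is available but not opened; door 1 gets probability (1 − 7/9)/2 = 1/9; weight (1/4)·(1/9) = 1/36.
The weights sum to 5/24.
So P(the car behind door 4 | the host opened door 1) = (1/36) / (5/24) = 2/15.

2/15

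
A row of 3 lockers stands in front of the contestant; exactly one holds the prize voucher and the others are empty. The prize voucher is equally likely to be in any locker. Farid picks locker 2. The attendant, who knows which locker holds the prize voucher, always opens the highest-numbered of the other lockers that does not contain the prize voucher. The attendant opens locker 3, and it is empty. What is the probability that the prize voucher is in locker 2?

Condition on the true location of the prize voucher.
If it is in either of lockers 1 and 2 (prior 1/3 each): locker 3 is the highest-numbered option available, probability 1; weight (1/3)·1 = 1/3 each.
If it is in locker 3 (prior 1/3): the attendant opened locker 3, so this case is ruled out; weight (1/3)·0 = 0.
The weights sum to 2/3.
So P(the prize voucher in locker 2 | the attendant opened locker 3) = (1/3) / (2/3) = 1/2.

1/2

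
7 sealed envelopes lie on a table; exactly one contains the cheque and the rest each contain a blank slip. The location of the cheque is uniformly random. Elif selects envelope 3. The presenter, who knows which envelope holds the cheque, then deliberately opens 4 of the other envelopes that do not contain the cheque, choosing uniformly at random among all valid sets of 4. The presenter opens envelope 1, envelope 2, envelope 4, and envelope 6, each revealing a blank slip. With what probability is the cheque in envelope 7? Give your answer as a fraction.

Condition on the true location of the cheque.
If it is in any of envelopes 1, 2, 4, and 6 (prior 1/7 each): that envelope was opened and seen not to hold the prize — ruled out; weight (1/7)·0 = 0 each.
If it is in envelope 3 (prior 1/7): the presenter has 15 equally likely choices, so probability 1/15; weight (1/7)·(1/15) = 1/105.
If it is in either of envelopes 5 and 7 (prior 1/7 each): the presenter has 5 equally likely choices, so probability 1/5; weight (1/7)·(1/5) = 1/35 each.
The weights sum to 1/15.
So P(the cheque in envelope 7 | the presenter opened envelope 1, envelope 2, envelope 4, and envelope 6) = (1/35) / (1/15) = 3/7.

3/7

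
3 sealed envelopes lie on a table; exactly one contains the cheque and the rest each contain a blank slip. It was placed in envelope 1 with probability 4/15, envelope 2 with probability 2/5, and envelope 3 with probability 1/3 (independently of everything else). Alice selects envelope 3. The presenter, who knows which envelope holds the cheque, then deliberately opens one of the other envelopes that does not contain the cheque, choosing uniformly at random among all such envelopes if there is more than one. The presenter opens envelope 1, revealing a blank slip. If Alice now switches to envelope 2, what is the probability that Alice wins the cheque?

Apply Bayes' rule, conditioning on where the cheque actually is.
If it is in envelope 1 (prior 4/15): the presenter opened envelope 1, so this case is ruled out; weight (4/15)·0 = 0.
If it is in envelope 2 (prior 2/5): the presenter has no choice, probability 1; weight (2/5)·1 = 2/5.
If it is in envelope 3 (prior 1/3): the presenter has 2 equally likely choices, so probability 1/2; weight (1/3)·(1/2) = 1/6.
The weights sum to 17/30.
So P(the cheque in envelope 2 | the presenter opened envelope 1) = (2/5) / (17/30) = 12/17.

12/17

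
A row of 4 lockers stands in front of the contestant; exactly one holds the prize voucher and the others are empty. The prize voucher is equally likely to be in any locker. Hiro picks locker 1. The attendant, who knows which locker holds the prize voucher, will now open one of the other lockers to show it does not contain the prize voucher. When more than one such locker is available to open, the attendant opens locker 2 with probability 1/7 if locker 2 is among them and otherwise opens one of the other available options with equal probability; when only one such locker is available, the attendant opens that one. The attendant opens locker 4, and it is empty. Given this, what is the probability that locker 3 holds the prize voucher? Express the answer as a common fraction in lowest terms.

Apply Bayes' rule, conditioning on where the prize voucher actually is.
If it is in locker 1 (prior 1/4): locker 2 is available but not opened; locker 4 gets probability (1 − 1/7)/2 = 3/7; weight (1/4)·(3/7) = 3/28.
If it is in locker 2 (prior 1/4): locker 2 holds the prize so is unavailable; the attendant chooses uniformly among the 2 others, probability 1/2; weight (1/4)·(1/2) = 1/8.
If it is in locker 3 (prior 1/4): locker 2 is available but not opened, probability 6/7; weight (1/4)·(6/7) = 3/14.
If it is in locker 4 (prior 1/4): the attendant opened locker 4, so this case is ruled out; weight (1/4)·0 = 0.
The weights sum to 25/56.
So P(the prize voucher in locker 3 | the attendant opened locker 4) = (3/14) / (25/56) = 12/25.

12/25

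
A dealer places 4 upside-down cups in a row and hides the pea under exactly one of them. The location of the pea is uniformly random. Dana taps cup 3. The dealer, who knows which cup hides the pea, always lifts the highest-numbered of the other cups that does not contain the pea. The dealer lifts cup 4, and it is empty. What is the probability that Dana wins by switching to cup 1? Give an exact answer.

Consider each possible location of the pea in turn.
If it is under any of cups 1, 2, and 3 (prior 1/4 each): cup 4 is the highest-numbered option available, probability 1; weight (1/4)·1 = 1/4 each.
If it is under cup 4 (prior 1/4): the dealer opened cup 4, so this case is ruled out; weight (1/4)·0 = 0.
The weights sum to 3/4.
So P(the pea under cup 1 | the dealer opened cup 4) = (1/4) / (3/4) = 1/3.

1/3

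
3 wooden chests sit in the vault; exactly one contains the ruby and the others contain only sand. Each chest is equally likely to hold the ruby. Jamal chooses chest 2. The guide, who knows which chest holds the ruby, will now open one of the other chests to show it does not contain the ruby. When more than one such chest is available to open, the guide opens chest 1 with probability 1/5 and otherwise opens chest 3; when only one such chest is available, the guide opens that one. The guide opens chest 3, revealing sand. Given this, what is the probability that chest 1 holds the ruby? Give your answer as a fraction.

5/9

Consider each possible location of the ruby in turn.
If it is in chest 1 (prior 1/3): only chest 3 is available, probability 1; weight (1/3)·1 = 1/3.
If it is in chest 2 (prior 1/3): chest 1 is available but not opened, probability 4/5; weight (1/3)·(4/5) = 4/15.
If it is in chest 3 (prior 1/3): the guide opened chest 3, so this case is ruled out; weight (1/3)·0 = 0.
The weights sum to 3/5.
So P(the ruby in chest 1 | the guide opened chest 3) = (1/3) / (3/5) = 5/9.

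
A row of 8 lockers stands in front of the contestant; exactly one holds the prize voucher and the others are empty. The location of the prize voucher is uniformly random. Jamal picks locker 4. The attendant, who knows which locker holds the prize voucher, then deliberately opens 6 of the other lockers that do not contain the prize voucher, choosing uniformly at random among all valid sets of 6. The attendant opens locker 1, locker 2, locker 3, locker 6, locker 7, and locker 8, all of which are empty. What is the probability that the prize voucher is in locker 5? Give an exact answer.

7/8

Condition on the true location of the prize voucher.
If it is in any of lockers 1, 2, 3, 6, 7, and 8 (prior 1/8 each): that locker was opened and seen not to hold the prize — ruled out; weight (1/8)·0 = 0 each.
If it is in locker 4 (prior 1/8): the attendant has 7 equally likely choices, so probability 1/7; weight (1/8)·(1/7) = 1/56.
If it is in locker 5 (prior 1/8): the attendant has no choice, probability 1; weight (1/8)·1 = 1/8.
The weights sum to 1/7.
So P(the prize voucher in locker 5 | the attendant opened locker 1, locker 2, locker 3, locker 6, locker 7, and locker 8) = (1/8) / (1/7) = 7/8.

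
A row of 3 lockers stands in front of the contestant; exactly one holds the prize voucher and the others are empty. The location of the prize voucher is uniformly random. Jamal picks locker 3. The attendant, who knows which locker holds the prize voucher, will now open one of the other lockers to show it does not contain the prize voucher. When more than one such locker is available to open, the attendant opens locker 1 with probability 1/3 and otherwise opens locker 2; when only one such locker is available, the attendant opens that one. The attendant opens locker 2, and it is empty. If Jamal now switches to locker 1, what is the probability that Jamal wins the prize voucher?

3/5

Condition on the true location of the prize voucher.
If it is in locker 1 (prior 1/3): only locker 2 is available, probability 1; weight (1/3)·1 = 1/3.
If it is in locker 2 (prior 1/3): the attendant opened locker 2, so this case is ruled out; weight (1/3)·0 = 0.
If it is in locker 3 (prior 1/3): locker 1 is available but not opened, probability 2/3; weight (1/3)·(2/3) = 2/9.
The weights sum to 5/9.
So P(the prize voucher in locker 1 | the attendant opened locker 2) = (1/3) / (5/9) = 3/5.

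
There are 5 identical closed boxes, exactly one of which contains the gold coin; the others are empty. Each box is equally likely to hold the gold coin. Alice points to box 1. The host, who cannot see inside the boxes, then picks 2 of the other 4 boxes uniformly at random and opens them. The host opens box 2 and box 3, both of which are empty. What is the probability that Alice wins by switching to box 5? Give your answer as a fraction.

1/3

Because the host chose which boxes to open without knowing where the gold coin is, the choice is independent of the prize location. Learning that none of the 2 opened boxes holds the gold coin simply rules out those 2 locations and leaves the remaining 3 boxes still equally likely by symmetry.
So P(the gold coin in box 5) = 1/3.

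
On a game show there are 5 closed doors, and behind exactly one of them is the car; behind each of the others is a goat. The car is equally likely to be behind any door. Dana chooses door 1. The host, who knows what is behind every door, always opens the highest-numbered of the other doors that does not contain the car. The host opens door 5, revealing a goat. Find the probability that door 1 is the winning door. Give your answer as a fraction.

Consider each possible location of the car in turn.
If it is behind any of doors 1, 2, 3, and 4 (prior 1/5 each): door 5 is the highest-numbered option available, probability 1; weight (1/5)·1 = 1/5 each.
If it is behind door 5 (prior 1/5): the host opened door 5, so this case is ruled out; weight (1/5)·0 = 0.
The weights sum to 4/5.
So P(the car behind door 1 | the host opened door 5) = (1/5) / (4/5) = 1/4.

1/4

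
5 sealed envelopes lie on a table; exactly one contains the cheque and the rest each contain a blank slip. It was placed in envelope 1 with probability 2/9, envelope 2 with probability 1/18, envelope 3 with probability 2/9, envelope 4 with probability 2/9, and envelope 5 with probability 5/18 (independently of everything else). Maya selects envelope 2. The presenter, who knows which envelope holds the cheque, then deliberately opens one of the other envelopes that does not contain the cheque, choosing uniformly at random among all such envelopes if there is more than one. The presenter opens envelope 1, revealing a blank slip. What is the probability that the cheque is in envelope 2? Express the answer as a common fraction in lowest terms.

3/55

Consider each possible location of the cheque in turn.
If it is in envelope 1 (prior 2/9): the presenter opened envelope 1, so this case is ruled out; weight (2/9)·0 = 0.
If it is in envelope 2 (prior 1/18): the presenter has 4 equally likely choices, so probability 1/4; weight (1/18)·(1/4) = 1/72.
If it is in either of envelopes 3 and 4 (prior 2/9 each): the presenter has 3 equally likely choices, so probability 1/3; weight (2/9)·(1/3) = 2/27 each.
If it is in envelope 5 (prior 5/18): the presenter has 3 equally likely choices, so probability 1/3; weight (5/18)·(1/3) = 5/54.
The weights sum to 55/216.
So P(the cheque in envelope 2 | the presenter opened envelope 1) = (1/72) / (55/216) = 3/55.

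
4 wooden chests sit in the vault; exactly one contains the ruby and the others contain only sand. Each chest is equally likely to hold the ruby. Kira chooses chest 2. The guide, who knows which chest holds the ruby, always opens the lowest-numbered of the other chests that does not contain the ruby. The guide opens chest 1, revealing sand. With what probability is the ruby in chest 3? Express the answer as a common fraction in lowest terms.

Apply Bayes' rule, conditioning on where the ruby actually is.
If it is in chest 1 (prior 1/4): the guide opened chest 1, so this case is ruled out; weight (1/4)·0 = 0.
If it is in any of chests 2, 3, and 4 (prior 1/4 each): chest 1 is the lowest-numbered option available, probability 1; weight (1/4)·1 = 1/4 each.
The weights sum to 3/4.
So P(the ruby in chest 3 | the guide opened chest 1) = (1/4) / (3/4) = 1/3.

1/3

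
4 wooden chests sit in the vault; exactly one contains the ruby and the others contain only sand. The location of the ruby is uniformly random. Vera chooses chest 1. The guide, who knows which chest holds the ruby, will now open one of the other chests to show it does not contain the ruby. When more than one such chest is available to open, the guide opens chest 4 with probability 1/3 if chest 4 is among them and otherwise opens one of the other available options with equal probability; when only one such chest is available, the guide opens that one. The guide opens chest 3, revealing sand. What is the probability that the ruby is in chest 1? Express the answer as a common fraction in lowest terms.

2/9

Apply Bayes' rule, conditioning on where the ruby actually is.
If it is in chest 1 (prior 1/4): chest 4 is available but not opened; chest 3 gets probability (1 − 1/3)/2 = 1/3; weight (1/4)·(1/3) = 1/12.
If it is in chest 2 (prior 1/4): chest 4 is available but not opened, probability 2/3; weight (1/4)·(2/3) = 1/6.
If it is in chest 3 (prior 1/4): the guide opened chest 3, so this case is ruled out; weight (1/4)·0 = 0.
If it is in chest 4 (prior 1/4): chest 4 holds the prize so is unavailable; the guide chooses uniformly among the 2 others, probability 1/2; weight (1/4)·(1/2) = 1/8.
The weights sum to 3/8.
So P(the ruby in chest 1 | the guide opened chest 3) = (1/12) / (3/8) = 2/9.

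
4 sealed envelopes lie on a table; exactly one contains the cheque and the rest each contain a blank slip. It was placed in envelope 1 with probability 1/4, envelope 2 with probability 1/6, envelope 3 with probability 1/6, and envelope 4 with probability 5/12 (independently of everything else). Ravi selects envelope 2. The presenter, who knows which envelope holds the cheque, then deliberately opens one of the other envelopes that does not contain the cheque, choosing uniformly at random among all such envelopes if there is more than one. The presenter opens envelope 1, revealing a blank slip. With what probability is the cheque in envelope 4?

3/5

Condition on the true location of the cheque.
If it is in envelope 1 (prior 1/4): the presenter opened envelope 1, so this case is ruled out; weight (1/4)·0 = 0.
If it is in envelope 2 (prior 1/6): the presenter has 3 equally likely choices, so probability 1/3; weight (1/6)·(1/3) = 1/18.
If it is in envelope 3 (prior 1/6): the presenter has 2 equally likely choices, so probability 1/2; weight (1/6)·(1/2) = 1/12.
If it is in envelope 4 (prior 5/12): the presenter has 2 equally likely choices, so probability 1/2; weight (5/12)·(1/2) = 5/24.
The weights sum to 25/72.
So P(the cheque in envelope 4 | the presenter opened envelope 1) = (5/24) / (25/72) = 3/5.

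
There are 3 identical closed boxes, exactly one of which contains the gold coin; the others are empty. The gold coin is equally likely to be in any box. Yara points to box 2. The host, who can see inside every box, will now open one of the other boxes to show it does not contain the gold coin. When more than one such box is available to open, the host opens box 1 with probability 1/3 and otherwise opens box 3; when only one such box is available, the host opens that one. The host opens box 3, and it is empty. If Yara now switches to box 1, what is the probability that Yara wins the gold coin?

3/5

Apply Bayes' rule, conditioning on where the gold coin actually is.
If it is in box 1 (prior 1/3): only box 3 is available, probability 1; weight (1/3)·1 = 1/3.
If it is in box 2 (prior 1/3): box 1 is available but not opened, probability 2/3; weight (1/3)·(2/3) = 2/9.
If it is in box 3 (prior 1/3): the host opened box 3, so this case is ruled out; weight (1/3)·0 = 0.
The weights sum to 5/9.
So P(the gold coin in box 1 | the host opened box 3) = (1/3) / (5/9) = 3/5.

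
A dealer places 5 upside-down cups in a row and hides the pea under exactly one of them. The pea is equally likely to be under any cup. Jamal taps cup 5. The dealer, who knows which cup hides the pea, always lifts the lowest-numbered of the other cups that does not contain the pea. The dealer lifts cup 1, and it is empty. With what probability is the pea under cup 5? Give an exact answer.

1/4

Apply Bayes' rule, conditioning on where the pea actually is.
If it is under cup 1 (prior 1/5): the dealer opened cup 1, so this case is ruled out; weight (1/5)·0 = 0.
If it is under any of cups 2, 3, 4, and 5 (prior 1/5 each): cup 1 is the lowest-numbered option available, probability 1; weight (1/5)·1 = 1/5 each.
The weights sum to 4/5.
So P(the pea under cup 5 | the dealer opened cup 1) = (1/5) / (4/5) = 1/4.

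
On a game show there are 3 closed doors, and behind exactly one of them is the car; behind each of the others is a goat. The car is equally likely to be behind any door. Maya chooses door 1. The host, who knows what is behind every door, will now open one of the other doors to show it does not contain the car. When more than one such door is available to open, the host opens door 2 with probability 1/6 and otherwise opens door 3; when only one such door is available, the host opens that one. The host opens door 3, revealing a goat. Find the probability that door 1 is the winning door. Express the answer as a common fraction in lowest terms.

5/11

Consider each possible location of the car in turn.
If it is behind door 1 (prior 1/3): door 2 is available but not opened, probability 5/6; weight (1/3)·(5/6) = 5/18.
If it is behind door 2 (prior 1/3): only door 3 is available, probability 1; weight (1/3)·1 = 1/3.
If it is behind door 3 (prior 1/3): the host opened door 3, so this case is ruled out; weight (1/3)·0 = 0.
The weights sum to 11/18.
So P(the car behind door 1 | the host opened door 3) = (5/18) / (11/18) = 5/11.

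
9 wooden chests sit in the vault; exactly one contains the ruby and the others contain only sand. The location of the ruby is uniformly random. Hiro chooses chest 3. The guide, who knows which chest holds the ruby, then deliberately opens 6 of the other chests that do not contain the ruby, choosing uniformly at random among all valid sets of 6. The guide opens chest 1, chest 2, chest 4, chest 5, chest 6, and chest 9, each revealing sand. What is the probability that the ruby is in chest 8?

Apply Bayes' rule, conditioning on where the ruby actually is.
If it is in any of chests 1, 2, 4, 5, 6, and 9 (prior 1/9 each): that chest was opened and seen not to hold the prize — ruled out; weight (1/9)·0 = 0 each.
If it is in chest 3 (prior 1/9): the guide has 28 equally likely choices, so probability 1/28; weight (1/9)·(1/28) = 1/252.
If it is in either of chests 7 and 8 (prior 1/9 each): the guide has 7 equally likely choices, so probability 1/7; weight (1/9)·(1/7) = 1/63 each.
The weights sum to 1/28.
So P(the ruby in chest 8 | the guide opened chest 1, chest 2, chest 4, chest 5, chest 6, and chest 9) = (1/63) / (1/28) = 4/9.

4/9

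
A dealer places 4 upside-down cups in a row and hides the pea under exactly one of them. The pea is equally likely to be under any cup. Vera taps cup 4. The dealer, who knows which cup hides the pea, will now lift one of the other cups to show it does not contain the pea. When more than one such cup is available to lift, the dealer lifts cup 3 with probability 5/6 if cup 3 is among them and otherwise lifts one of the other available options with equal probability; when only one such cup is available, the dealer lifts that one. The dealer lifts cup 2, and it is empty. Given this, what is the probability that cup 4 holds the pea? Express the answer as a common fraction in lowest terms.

Condition on the true location of the pea.
If it is under cup 1 (prior 1/4): cup 3 is available but not opened, probability 1/6; weight (1/4)·(1/6) = 1/24.
If it is under cup 2 (prior 1/4): the dealer opened cup 2, so this case is ruled out; weight (1/4)·0 = 0.
If it is under cup 3 (prior 1/4): cup 3 holds the prize so is unavailable; the dealer chooses uniformly among the 2 others, probability 1/2; weight (1/4)·(1/2) = 1/8.
If it is under cup 4 (prior 1/4): cup 3 is available but not opened; cup 2 gets probability (1 − 5/6)/2 = 1/12; weight (1/4)·(1/12) = 1/48.
The weights sum to 3/16.
So P(the pea under cup 4 | the dealer opened cup 2) = (1/48) / (3/16) = 1/9.

1/9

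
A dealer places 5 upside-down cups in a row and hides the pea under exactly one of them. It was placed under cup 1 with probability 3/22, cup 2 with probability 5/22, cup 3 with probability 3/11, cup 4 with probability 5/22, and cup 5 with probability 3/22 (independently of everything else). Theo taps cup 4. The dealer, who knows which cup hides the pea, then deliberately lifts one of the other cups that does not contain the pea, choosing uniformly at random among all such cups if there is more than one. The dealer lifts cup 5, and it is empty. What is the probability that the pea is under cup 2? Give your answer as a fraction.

Condition on the true location of the pea.
If it is under cup 1 (prior 3/22): the dealer has 3 equally likely choices, so probability 1/3; weight (3/22)·(1/3) = 1/22.
If it is under cup 2 (prior 5/22): the dealer has 3 equally likely choices, so probability 1/3; weight (5/22)·(1/3) = 5/66.
If it is under cup 3 (prior 3/11): the dealer has 3 equally likely choices, so probability 1/3; weight (3/11)·(1/3) = 1/11.
If it is under cup 4 (prior 5/22): the dealer has 4 equally likely choices, so probability 1/4; weight (5/22)·(1/4) = 5/88.
If it is under cup 5 (prior 3/22): the dealer opened cup 5, so this case is ruled out; weight (3/22)·0 = 0.
The weights sum to 71/264.
So P(the pea under cup 2 | the dealer opened cup 5) = (5/66) / (71/264) = 20/71.

20/71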